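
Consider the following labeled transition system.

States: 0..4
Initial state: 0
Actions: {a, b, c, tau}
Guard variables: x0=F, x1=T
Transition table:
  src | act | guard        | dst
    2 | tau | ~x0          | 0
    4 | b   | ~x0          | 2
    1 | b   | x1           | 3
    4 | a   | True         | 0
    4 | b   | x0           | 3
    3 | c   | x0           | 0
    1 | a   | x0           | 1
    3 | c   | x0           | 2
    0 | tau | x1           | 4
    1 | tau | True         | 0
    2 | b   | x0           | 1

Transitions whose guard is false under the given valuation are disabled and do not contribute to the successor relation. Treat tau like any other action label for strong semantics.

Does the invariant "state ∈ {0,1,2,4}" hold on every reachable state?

Answer: INVARIANT HOLDS

Analysis:
Allowed set {0,1,2,4}
R = {0,2,4}
  0: ok
  2: ok
  4: ok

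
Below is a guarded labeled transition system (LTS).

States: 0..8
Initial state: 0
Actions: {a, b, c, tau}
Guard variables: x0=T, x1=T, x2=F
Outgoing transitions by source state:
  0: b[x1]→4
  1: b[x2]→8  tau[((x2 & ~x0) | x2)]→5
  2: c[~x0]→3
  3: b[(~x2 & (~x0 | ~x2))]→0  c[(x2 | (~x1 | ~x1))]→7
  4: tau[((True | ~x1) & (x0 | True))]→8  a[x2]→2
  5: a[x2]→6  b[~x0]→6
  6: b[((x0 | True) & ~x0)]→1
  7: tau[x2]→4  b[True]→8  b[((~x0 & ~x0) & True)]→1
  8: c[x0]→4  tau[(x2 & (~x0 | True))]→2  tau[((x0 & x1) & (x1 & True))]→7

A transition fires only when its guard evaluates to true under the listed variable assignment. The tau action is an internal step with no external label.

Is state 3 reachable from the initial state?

6 transition(s) survive guard evaluation.
L0 = {0}
L1 = {4}  now seen {0,4}
L2 = {8}  now seen {0,4,8}
L3 = {7}  now seen {0,4,7,8}
Reach set: {0,4,7,8}

Answer: UNREACHABLE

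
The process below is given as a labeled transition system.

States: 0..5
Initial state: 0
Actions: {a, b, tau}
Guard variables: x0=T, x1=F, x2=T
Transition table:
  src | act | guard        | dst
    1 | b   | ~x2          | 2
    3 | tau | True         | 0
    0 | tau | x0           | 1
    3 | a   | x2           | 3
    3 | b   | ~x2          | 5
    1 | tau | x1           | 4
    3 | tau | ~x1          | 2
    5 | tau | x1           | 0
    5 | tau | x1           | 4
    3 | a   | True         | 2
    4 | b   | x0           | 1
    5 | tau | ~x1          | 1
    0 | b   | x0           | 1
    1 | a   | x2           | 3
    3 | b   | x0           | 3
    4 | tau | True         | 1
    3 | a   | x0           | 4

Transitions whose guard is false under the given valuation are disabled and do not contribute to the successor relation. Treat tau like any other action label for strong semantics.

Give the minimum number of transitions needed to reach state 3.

Breadth-first toward 3:
  Layer 0: {0}
  Layer 1: {1}
  Layer 2: {3}
first hit 3 at d=2 via b·a

Answer: 2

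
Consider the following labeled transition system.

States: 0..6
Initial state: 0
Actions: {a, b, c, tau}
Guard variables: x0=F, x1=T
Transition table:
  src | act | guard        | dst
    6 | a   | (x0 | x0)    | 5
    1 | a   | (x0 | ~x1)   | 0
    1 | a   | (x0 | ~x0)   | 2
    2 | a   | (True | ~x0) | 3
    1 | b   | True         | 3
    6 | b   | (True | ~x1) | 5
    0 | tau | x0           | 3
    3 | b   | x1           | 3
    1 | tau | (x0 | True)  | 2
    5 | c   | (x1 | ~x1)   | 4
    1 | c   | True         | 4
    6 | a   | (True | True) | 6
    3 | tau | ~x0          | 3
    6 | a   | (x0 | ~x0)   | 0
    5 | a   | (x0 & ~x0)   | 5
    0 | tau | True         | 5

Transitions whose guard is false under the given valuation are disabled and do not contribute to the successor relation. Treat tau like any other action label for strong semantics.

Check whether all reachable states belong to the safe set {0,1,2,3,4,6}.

Answer: INVARIANT VIOLATED at state 5

Trace:
Safe = {0,1,2,3,4,6}
R = {0,4,5}
  0: ok
  4: ok
  5: VIOLATES
counterexample path to 5: tau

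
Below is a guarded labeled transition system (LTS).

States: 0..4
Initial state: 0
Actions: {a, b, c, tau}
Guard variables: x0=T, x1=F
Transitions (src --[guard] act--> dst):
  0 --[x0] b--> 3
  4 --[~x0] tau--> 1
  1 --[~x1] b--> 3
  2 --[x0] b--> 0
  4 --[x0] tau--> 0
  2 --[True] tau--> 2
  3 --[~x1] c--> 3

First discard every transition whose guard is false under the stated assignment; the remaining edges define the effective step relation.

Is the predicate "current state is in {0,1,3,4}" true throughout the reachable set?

Answer: INVARIANT HOLDS

Working:
Safe = {0,1,3,4}
Reachable = {0,3}
  0: ✓
  3: ✓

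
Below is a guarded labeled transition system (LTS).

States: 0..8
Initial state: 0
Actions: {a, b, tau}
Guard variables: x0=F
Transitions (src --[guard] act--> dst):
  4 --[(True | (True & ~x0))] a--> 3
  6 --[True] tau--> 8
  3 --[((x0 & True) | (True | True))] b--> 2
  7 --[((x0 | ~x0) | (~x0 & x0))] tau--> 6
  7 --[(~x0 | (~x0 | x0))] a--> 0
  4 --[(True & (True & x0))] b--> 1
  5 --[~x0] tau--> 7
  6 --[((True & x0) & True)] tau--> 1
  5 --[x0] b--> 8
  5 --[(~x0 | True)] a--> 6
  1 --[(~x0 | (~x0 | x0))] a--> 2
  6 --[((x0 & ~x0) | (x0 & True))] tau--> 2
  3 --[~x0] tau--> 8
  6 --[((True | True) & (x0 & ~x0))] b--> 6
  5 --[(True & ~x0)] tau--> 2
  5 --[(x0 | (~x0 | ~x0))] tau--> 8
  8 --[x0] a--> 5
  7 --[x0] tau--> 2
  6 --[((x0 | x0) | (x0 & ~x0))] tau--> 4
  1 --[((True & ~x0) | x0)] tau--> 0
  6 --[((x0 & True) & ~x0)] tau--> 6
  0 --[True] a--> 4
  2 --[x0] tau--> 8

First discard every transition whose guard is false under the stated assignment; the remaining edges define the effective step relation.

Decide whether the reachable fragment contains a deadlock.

Answer: DEADLOCK at state 2

Analysis:
R = {0,2,3,4,8}
  0: a→4  [1 exit(s)]
  2: ∅  [STUCK]
  3: b→2  tau→8  [2 exit(s)]
  4: a→3  [1 exit(s)]
  8: ∅  [STUCK]
Path to 2: a·a·b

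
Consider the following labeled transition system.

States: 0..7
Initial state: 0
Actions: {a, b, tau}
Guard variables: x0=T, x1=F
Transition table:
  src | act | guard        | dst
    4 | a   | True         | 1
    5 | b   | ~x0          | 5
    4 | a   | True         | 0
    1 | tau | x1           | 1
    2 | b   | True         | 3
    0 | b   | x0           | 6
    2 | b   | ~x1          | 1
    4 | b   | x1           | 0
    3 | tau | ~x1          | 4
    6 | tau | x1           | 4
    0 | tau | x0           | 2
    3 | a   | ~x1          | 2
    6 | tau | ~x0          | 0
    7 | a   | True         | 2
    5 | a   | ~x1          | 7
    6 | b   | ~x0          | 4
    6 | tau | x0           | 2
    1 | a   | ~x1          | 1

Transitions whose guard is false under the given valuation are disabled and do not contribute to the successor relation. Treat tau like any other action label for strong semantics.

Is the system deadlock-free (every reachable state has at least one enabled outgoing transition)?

Reach set: {0,1,2,3,4,6}
  0: b→6  tau→2  [2 out]
  1: a→1  [1 out]
  2: b→1  b→3  [2 out]
  3: a→2  tau→4  [2 out]
  4: a→0  a→1  [2 out]
  6: tau→2  [1 out]

Answer: DEADLOCK-FREE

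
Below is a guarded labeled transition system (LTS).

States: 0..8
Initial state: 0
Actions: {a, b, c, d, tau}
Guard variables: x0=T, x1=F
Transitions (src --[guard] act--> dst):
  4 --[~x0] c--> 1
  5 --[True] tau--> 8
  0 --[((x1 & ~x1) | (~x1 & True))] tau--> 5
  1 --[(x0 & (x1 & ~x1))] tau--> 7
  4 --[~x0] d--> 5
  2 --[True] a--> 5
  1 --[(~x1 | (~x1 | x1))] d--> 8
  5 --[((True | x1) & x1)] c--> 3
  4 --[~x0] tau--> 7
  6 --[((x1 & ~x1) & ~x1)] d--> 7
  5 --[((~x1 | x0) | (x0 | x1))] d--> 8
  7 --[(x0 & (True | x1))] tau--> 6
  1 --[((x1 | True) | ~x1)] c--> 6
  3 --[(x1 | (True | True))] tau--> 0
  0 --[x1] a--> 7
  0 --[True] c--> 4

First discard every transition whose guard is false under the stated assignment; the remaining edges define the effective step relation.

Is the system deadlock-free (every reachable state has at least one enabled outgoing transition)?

Reachable = {0,4,5,8}
  0: c→4  tau→5  [2 exit(s)]
  4: ∅  [no exit]
  5: d→8  tau→8  [2 exit(s)]
  8: ∅  [no exit]
Path to 4: c

Answer: DEADLOCK at state 4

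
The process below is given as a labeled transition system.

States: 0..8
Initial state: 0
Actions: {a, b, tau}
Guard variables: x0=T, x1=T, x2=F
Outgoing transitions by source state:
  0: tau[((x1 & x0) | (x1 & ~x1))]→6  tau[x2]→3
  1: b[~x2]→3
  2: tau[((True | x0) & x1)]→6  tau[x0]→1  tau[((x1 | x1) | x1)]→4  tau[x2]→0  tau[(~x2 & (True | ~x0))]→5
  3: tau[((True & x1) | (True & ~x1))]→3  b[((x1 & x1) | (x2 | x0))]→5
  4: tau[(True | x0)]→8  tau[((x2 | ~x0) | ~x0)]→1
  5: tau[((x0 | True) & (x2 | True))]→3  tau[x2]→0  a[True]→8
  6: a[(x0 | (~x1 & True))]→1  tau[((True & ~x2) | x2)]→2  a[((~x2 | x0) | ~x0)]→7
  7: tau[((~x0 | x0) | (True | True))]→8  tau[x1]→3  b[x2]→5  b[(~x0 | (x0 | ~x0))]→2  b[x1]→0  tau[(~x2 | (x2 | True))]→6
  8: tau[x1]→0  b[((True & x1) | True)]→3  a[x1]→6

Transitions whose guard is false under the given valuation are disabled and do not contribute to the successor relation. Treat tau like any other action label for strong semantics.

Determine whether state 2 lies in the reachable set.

Answer: REACHABLE

Trace:
22 transition(s) survive guard evaluation.
L0 = {0}
L1 = {6}  cumulative {0,6}
L2 = {1,2,7}  cumulative {0,1,2,6,7}
L3 = {3,4,5,8}  cumulative {0,1,2,3,4,5,6,7,8}
Reach set: {0,1,2,3,4,5,6,7,8}
trace reaching 2: tau·tau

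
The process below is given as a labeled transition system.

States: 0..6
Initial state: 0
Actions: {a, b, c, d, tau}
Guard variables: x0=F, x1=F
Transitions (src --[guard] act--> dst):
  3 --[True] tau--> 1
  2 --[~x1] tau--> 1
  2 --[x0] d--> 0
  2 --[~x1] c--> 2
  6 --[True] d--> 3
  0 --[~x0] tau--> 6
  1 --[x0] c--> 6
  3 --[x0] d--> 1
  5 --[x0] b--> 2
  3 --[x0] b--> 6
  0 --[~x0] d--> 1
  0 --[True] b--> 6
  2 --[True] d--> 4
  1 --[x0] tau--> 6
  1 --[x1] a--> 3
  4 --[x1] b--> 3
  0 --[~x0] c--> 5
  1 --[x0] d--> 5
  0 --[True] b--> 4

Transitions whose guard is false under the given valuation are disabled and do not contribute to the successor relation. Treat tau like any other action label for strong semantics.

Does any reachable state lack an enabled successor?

Reachable = {0,1,3,4,5,6}
  0: b→4  b→6  c→5  d→1  tau→6  [5 out]
  1: ∅  [no exit]
  3: tau→1  [1 out]
  4: ∅  [no exit]
  5: ∅  [no exit]
  6: d→3  [1 out]
Path to 1: d

Answer: DEADLOCK at state 1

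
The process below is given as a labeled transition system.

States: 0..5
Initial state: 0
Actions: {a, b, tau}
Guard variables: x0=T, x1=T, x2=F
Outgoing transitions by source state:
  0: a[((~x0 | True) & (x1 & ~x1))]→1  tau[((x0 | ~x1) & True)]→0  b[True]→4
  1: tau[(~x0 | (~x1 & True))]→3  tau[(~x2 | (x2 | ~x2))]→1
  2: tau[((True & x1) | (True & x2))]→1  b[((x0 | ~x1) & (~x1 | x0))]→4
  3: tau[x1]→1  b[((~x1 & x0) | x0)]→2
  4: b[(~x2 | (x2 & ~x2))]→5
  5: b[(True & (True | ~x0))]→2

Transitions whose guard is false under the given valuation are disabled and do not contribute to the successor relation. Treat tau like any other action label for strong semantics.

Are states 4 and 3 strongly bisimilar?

Refine partition for ~:
  P[0] = {{0,1,2,3,4,5}}
  P[1] = {{0,2,3},{1},{4,5}}
  P[2] = {{0},{1},{2},{3},{4},{5}}
stable after 3 split(s): 6 block(s)
4∈{4}, 3∈{3}

Answer: NOT BISIMILAR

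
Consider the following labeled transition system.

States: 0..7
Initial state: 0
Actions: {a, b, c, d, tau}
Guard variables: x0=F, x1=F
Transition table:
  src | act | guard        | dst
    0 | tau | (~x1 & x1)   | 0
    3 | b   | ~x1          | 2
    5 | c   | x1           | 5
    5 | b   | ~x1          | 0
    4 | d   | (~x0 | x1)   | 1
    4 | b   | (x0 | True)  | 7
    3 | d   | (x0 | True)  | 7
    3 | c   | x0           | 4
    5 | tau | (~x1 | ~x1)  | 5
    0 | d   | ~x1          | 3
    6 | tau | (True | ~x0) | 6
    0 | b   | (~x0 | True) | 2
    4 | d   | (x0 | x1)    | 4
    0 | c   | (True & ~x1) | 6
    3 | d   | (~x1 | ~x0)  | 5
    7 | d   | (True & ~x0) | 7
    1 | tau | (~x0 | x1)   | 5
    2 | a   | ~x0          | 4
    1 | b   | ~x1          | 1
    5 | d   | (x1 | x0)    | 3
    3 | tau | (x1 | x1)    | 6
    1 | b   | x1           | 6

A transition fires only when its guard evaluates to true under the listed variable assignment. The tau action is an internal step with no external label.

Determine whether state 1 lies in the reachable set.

Answer: REACHABLE

Analysis:
Guard filter leaves 15 enabled edge(s).
depth 0: {0}
depth 1: {2,3,6}  cumulative {0,2,3,6}
depth 2: {4,5,7}  cumulative {0,2,3,4,5,6,7}
depth 3: {1}  cumulative {0,1,2,3,4,5,6,7}
Reachable = {0,1,2,3,4,5,6,7}
trace reaching 1: b·a·d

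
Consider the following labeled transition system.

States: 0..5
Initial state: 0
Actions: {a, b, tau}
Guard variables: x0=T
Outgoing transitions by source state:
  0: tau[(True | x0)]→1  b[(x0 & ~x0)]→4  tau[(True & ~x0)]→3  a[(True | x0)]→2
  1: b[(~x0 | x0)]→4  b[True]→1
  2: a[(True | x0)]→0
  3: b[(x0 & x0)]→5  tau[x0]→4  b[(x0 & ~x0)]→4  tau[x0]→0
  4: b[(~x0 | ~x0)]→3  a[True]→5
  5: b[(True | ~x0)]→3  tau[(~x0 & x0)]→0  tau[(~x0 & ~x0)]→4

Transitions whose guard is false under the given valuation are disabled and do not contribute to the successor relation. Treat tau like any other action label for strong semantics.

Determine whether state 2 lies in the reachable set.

10 transition(s) survive guard evaluation.
Layer 0: {0}
Layer 1: {1,2}  now seen {0,1,2}
Layer 2: {4}  now seen {0,1,2,4}
Layer 3: {5}  now seen {0,1,2,4,5}
Layer 4: {3}  now seen {0,1,2,3,4,5}
Reach set: {0,1,2,3,4,5}
witness 2: a

Answer: REACHABLE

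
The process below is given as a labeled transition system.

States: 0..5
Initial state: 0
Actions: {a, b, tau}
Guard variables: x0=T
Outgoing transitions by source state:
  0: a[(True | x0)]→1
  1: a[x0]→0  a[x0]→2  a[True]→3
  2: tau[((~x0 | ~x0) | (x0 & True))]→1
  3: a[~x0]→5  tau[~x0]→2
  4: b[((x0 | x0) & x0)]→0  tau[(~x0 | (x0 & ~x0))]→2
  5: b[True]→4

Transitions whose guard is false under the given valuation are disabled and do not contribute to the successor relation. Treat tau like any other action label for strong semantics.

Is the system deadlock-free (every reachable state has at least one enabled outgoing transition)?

Answer: DEADLOCK at state 3

Working:
R = {0,1,2,3}
  0: a→1  [1 out]
  1: a→0  a→2  a→3  [3 out]
  2: tau→1  [1 out]
  3: ∅  [deadlock]
Path to 3: a·a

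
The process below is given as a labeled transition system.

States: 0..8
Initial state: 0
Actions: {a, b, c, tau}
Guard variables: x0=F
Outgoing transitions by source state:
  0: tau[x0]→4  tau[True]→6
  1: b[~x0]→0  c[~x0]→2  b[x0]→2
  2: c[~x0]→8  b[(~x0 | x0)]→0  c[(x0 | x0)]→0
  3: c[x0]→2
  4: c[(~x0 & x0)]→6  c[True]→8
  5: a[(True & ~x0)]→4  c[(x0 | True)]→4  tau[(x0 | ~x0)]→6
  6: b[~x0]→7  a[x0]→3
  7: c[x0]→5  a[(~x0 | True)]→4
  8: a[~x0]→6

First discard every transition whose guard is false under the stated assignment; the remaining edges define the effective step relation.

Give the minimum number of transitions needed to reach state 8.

Answer: 4

Trace:
BFS to 8:
  Layer 0: {0}
  Layer 1: {6}
  Layer 2: {7}
  Layer 3: {4}
  Layer 4: {8}
first hit 8 at d=4 via tau·b·a·c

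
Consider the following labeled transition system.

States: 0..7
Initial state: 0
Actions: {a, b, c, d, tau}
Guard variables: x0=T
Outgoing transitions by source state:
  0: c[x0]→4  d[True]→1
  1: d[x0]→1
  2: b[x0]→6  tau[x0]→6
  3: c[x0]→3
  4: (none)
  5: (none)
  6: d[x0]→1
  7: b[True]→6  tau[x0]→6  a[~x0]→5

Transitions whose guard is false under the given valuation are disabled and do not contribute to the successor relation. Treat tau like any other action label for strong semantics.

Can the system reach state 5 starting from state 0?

9 transition(s) survive guard evaluation.
Layer 0: {0}
Layer 1: {1,4}  total {0,1,4}
Reach set: {0,1,4}

Answer: UNREACHABLE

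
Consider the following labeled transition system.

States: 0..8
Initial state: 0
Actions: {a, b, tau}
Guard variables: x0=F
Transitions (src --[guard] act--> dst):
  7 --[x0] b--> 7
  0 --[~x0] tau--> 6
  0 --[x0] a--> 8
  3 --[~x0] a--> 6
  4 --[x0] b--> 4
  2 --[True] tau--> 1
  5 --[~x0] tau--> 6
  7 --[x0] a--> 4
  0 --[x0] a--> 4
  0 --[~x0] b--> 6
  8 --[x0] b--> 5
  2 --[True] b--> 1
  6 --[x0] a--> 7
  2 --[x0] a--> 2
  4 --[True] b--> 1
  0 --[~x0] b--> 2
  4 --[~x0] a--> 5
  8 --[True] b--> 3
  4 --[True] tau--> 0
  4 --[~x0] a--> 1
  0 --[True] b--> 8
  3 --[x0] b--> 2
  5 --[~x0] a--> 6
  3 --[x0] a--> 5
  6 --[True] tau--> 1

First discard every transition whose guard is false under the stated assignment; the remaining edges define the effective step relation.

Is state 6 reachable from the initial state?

Answer: REACHABLE

Analysis:
Guard filter leaves 15 enabled edge(s).
L0 = {0}
L1 = {2,6,8}  cumulative {0,2,6,8}
L2 = {1,3}  cumulative {0,1,2,3,6,8}
Reachable = {0,1,2,3,6,8}
Path to 6: tau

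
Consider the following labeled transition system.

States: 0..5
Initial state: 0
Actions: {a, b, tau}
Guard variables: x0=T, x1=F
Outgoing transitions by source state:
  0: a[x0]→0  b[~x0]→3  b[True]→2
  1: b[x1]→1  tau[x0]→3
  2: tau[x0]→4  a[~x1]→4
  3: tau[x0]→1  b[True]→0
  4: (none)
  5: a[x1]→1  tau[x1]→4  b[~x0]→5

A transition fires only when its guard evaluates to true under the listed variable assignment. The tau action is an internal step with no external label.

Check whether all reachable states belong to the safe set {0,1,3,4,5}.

Answer: INVARIANT VIOLATED at state 2

Trace:
Allowed set {0,1,3,4,5}
Reach set: {0,2,4}
  0: ok
  2: outside
  4: ok
witness against invariant: b → 2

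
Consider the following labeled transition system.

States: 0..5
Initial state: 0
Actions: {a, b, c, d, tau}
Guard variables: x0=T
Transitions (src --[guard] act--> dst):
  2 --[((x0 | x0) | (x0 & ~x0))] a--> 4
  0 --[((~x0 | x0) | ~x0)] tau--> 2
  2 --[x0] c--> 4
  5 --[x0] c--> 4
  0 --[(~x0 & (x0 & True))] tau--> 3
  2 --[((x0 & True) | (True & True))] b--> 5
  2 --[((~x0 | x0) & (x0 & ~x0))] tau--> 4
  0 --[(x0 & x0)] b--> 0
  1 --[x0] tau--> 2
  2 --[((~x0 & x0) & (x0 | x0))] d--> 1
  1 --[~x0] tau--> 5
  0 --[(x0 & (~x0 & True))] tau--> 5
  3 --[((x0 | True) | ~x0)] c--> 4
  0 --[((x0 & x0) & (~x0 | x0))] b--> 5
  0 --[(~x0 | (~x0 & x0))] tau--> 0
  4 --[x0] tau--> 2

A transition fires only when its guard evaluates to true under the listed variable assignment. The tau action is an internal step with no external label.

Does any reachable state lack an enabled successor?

R = {0,2,4,5}
  0: b→0  b→5  tau→2  [3 exit(s)]
  2: a→4  b→5  c→4  [3 exit(s)]
  4: tau→2  [1 exit(s)]
  5: c→4  [1 exit(s)]

Answer: DEADLOCK-FREE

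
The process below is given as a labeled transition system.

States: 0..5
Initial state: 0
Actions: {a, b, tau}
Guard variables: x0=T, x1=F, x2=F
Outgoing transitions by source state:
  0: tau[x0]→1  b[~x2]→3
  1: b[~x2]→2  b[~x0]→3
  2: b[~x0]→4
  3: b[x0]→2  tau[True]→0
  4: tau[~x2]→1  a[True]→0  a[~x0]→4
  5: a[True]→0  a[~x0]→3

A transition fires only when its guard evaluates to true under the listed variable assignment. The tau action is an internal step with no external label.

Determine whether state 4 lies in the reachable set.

Answer: UNREACHABLE

Trace:
8 transition(s) survive guard evaluation.
L0 = {0}
L1 = {1,3}  now seen {0,1,3}
L2 = {2}  now seen {0,1,2,3}
R = {0,1,2,3}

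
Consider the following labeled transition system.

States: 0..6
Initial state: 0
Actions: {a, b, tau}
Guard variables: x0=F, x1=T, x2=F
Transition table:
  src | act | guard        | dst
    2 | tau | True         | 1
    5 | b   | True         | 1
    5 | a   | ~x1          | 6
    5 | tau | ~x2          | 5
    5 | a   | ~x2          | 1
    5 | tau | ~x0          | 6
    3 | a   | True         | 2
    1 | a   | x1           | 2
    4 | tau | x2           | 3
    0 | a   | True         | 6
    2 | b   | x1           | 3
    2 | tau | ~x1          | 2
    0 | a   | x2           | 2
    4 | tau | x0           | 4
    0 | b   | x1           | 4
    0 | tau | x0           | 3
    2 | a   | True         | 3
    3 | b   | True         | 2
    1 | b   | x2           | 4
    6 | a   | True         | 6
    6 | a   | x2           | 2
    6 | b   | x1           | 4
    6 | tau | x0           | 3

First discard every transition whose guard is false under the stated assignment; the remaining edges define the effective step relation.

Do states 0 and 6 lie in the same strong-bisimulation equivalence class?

Answer: BISIMILAR

Working:
Compute ~ classes (split until stable):
  round 0: {{0,1,2,3,4,5,6}}
  round 1: {{0,3,6},{1},{2,5},{4}}
  round 2: {{0,6},{1},{2},{3},{4},{5}}
6 equivalence class(es) (converged in 3)
class of 0: {0,6}; class of 6: {0,6}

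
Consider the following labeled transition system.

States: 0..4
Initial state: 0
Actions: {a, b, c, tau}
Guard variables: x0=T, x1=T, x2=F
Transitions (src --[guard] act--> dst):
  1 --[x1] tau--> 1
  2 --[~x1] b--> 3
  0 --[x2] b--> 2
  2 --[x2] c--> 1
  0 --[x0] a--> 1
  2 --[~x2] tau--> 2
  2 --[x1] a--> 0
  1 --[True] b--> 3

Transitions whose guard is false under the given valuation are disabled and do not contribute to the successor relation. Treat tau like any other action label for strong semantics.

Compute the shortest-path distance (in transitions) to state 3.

Answer: 2

Trace:
BFS to 3:
  L0 = {0}
  L1 = {1}
  L2 = {3}
3 enters at depth 2; path a·b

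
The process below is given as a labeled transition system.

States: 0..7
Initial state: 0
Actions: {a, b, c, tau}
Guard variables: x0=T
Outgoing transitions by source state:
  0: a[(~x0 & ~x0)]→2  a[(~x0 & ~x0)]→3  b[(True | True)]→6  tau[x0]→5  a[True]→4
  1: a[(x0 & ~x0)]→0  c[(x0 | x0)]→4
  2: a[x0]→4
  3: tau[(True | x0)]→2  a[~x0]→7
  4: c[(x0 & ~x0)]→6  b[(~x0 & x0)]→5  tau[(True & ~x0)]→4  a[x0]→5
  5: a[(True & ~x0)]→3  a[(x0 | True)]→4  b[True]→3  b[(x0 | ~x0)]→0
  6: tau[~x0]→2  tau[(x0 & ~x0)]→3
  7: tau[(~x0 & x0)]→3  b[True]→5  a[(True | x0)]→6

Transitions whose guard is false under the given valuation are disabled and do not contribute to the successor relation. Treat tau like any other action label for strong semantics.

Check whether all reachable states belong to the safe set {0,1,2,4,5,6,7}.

Safe = {0,1,2,4,5,6,7}
Reach set: {0,2,3,4,5,6}
  0: safe
  2: safe
  3: VIOLATES
  4: safe
  5: safe
  6: safe
reach 3 via tau·b — violates

Answer: INVARIANT VIOLATED at state 3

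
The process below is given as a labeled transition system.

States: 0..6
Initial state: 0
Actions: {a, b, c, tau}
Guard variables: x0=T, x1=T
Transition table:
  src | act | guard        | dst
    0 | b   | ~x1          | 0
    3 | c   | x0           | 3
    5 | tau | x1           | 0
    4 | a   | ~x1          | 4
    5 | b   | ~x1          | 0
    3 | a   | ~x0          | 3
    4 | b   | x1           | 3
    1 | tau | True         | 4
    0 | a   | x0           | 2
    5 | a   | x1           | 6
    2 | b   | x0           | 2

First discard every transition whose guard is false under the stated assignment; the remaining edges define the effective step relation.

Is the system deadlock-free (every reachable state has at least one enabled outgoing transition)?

Answer: DEADLOCK-FREE

Trace:
Reach set: {0,2}
  0: a→2  [1 exit(s)]
  2: b→2  [1 exit(s)]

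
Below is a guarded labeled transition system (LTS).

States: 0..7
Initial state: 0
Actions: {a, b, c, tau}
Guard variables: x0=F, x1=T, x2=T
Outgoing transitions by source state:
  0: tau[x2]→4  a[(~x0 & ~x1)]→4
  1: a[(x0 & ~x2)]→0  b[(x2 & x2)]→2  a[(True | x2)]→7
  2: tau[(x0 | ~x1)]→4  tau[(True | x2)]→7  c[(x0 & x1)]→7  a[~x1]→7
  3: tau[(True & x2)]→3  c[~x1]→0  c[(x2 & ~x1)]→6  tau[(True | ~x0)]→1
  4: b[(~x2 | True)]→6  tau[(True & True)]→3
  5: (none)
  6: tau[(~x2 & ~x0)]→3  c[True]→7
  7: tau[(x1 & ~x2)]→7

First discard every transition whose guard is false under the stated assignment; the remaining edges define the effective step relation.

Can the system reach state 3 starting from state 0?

9 transition(s) survive guard evaluation.
depth 0: {0}
depth 1: {4}  cumulative {0,4}
depth 2: {3,6}  cumulative {0,3,4,6}
depth 3: {1,7}  cumulative {0,1,3,4,6,7}
depth 4: {2}  cumulative {0,1,2,3,4,6,7}
Reachable = {0,1,2,3,4,6,7}
Path to 3: tau·tau

Answer: REACHABLE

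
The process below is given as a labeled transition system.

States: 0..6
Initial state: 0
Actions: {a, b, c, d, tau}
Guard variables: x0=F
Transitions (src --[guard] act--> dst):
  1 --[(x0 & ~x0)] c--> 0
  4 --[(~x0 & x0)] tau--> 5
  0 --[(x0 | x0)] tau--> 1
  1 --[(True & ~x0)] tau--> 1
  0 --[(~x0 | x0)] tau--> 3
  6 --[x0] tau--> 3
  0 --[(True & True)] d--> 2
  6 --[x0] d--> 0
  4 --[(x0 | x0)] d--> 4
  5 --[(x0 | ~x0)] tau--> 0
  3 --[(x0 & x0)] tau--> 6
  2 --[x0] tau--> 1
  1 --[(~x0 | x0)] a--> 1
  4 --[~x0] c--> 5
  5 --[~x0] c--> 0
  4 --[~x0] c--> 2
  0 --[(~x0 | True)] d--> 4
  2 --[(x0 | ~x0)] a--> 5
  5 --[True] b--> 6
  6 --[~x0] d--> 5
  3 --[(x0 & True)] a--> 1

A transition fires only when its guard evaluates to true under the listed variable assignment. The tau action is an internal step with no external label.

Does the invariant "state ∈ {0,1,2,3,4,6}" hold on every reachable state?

Answer: INVARIANT VIOLATED at state 5

Analysis:
Inv-set: {0,1,2,3,4,6}
Reach set: {0,2,3,4,5,6}
  0: safe
  2: safe
  3: safe
  4: safe
  5: VIOLATES
  6: safe
reach 5 via d·a — violates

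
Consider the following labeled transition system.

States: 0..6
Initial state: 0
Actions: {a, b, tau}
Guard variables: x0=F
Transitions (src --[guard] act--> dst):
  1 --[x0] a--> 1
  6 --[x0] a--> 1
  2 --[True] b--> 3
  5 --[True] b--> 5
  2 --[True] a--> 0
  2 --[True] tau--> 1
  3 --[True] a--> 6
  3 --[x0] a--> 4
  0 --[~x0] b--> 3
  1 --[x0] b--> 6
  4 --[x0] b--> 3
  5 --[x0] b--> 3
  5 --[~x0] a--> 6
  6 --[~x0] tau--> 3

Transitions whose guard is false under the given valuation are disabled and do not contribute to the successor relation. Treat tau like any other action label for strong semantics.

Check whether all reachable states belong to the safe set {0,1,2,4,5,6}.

Answer: INVARIANT VIOLATED at state 3

Working:
Safe = {0,1,2,4,5,6}
Reachable = {0,3,6}
  0: safe
  3: ✗ unsafe
  6: safe
counterexample path to 3: b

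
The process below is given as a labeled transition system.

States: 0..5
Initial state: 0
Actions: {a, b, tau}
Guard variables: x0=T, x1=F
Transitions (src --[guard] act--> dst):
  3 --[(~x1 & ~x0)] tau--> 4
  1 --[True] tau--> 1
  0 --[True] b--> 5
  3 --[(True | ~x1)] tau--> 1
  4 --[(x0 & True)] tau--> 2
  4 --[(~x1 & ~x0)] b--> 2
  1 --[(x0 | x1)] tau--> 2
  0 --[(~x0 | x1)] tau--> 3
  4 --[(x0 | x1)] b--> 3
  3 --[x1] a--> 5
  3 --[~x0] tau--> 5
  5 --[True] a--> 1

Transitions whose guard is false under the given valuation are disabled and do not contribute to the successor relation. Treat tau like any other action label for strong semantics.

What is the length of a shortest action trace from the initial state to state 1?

Answer: 2

Working:
Breadth-first toward 1:
  depth 0: {0}
  depth 1: {5}
  depth 2: {1}
depth(1)=2, e.g. b·a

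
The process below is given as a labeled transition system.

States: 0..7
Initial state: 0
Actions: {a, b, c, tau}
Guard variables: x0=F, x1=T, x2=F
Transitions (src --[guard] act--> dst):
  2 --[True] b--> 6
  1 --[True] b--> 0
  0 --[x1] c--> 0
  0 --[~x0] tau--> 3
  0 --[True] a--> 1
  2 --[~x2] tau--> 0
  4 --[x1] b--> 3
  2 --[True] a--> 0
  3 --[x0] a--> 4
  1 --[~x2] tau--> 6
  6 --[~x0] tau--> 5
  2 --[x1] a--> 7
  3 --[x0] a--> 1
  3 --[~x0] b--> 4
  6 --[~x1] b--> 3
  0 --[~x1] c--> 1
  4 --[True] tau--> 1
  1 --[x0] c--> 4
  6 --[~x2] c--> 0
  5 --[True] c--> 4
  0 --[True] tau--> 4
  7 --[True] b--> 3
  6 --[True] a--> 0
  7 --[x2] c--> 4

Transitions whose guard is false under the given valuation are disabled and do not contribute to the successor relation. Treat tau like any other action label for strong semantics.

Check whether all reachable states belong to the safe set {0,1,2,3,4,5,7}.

Answer: INVARIANT VIOLATED at state 6

Trace:
Allowed set {0,1,2,3,4,5,7}
Reachable = {0,1,3,4,5,6}
  0: ok
  1: ok
  3: ok
  4: ok
  5: ok
  6: outside
counterexample path to 6: a·tau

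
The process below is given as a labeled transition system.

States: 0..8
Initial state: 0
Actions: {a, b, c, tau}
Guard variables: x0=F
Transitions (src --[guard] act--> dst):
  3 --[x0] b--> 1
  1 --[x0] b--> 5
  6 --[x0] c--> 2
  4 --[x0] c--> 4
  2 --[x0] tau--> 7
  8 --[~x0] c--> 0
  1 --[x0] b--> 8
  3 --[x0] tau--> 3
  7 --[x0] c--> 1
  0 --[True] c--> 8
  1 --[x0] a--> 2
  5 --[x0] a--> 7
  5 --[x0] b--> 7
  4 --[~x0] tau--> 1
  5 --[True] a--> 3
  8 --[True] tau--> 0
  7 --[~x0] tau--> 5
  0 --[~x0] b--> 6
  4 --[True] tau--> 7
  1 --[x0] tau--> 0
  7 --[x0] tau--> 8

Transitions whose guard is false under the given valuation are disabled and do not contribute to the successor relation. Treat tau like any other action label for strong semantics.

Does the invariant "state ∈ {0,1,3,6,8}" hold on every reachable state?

Answer: INVARIANT HOLDS

Analysis:
Inv-set: {0,1,3,6,8}
Reachable = {0,6,8}
  0: ✓
  6: ✓
  8: ✓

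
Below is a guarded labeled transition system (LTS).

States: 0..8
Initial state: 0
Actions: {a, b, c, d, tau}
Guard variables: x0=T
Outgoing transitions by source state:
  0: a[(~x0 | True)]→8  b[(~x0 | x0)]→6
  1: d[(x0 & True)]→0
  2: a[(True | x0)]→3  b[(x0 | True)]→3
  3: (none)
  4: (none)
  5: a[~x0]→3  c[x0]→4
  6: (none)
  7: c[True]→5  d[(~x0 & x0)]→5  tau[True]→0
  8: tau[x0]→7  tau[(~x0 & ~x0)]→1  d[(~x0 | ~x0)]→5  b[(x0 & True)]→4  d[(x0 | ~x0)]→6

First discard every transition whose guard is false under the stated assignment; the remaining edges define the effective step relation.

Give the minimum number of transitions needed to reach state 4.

Answer: 2

Analysis:
Layered search for 4:
  Layer 0: {0}
  Layer 1: {6,8}
  Layer 2: {4,7}
4 enters at depth 2; path a·b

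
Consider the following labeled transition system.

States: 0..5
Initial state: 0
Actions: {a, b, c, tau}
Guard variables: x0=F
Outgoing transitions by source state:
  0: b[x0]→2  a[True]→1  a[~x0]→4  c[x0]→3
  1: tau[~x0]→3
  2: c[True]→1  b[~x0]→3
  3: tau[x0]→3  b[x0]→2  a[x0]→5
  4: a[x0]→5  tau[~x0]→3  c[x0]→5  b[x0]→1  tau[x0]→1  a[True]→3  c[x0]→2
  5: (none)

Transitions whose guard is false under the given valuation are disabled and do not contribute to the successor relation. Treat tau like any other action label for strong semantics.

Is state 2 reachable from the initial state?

Guard filter leaves 7 enabled edge(s).
depth 0: {0}
depth 1: {1,4}  now seen {0,1,4}
depth 2: {3}  now seen {0,1,3,4}
R = {0,1,3,4}

Answer: UNREACHABLE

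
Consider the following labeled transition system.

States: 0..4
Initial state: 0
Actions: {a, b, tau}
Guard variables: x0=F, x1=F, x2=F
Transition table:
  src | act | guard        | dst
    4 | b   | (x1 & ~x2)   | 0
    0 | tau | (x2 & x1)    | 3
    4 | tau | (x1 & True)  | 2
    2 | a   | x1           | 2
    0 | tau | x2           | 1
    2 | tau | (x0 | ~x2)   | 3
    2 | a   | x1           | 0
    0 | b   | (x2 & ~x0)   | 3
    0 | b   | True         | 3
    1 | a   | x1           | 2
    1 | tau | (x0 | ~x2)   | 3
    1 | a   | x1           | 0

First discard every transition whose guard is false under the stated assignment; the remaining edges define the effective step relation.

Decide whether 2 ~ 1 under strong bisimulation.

Answer: BISIMILAR

Trace:
Bisimulation quotient by refinement:
  π0 = {{0,1,2,3,4}}
  π1 = {{0},{1,2},{3,4}}
stable after 2 split(s): 3 block(s)
[2]={1,2}  [1]={1,2}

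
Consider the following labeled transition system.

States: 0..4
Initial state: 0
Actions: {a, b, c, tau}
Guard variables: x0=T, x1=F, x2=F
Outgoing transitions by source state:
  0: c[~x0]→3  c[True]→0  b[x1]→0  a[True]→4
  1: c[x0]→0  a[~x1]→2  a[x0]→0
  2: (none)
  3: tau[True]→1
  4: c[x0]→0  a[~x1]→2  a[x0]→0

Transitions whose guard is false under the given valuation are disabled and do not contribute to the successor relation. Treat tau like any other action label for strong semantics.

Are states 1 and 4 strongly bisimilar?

Compute ~ classes (split until stable):
  π0 = {{0,1,2,3,4}}
  π1 = {{0,1,4},{2},{3}}
  π2 = {{0},{1,4},{2},{3}}
4 equivalence class(es) (converged in 3)
[1]={1,4}  [4]={1,4}

Answer: BISIMILAR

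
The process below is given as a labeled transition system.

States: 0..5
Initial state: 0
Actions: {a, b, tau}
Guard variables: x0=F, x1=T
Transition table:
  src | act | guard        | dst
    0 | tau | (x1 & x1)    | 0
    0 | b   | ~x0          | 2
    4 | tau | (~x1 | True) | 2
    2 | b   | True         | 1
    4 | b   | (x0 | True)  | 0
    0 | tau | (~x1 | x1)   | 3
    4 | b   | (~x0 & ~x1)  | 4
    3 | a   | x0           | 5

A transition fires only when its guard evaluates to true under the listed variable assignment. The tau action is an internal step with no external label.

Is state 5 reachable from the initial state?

After dropping false guards: 6 live edges.
L0 = {0}
L1 = {2,3}  total {0,2,3}
L2 = {1}  total {0,1,2,3}
R = {0,1,2,3}

Answer: UNREACHABLE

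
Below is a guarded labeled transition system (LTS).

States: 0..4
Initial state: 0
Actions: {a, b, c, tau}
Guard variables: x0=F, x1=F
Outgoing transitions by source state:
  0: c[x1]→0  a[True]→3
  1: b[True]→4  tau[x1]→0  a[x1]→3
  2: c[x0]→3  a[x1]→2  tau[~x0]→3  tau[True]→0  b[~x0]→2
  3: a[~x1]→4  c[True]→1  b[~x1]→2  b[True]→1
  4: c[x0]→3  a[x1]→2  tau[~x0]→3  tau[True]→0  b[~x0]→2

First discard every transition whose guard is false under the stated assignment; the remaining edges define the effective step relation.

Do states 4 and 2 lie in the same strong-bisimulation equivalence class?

Answer: BISIMILAR

Trace:
Compute ~ classes (split until stable):
  round 0: {{0,1,2,3,4}}
  round 1: {{0},{1},{2,4},{3}}
stable after 2 split(s): 4 block(s)
4∈{2,4}, 2∈{2,4}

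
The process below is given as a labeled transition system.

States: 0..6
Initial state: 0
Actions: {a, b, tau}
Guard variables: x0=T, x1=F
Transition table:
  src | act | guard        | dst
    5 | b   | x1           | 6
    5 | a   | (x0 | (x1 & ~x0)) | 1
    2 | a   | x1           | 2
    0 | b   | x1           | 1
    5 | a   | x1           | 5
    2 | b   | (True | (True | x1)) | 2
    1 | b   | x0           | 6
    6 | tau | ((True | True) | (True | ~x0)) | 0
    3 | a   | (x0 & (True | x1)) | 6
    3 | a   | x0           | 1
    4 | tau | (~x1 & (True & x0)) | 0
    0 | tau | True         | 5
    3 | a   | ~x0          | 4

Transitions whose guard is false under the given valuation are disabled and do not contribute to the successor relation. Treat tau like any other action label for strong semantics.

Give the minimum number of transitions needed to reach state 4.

Answer: UNREACHABLE

Analysis:
Layered search for 4:
  L0 = {0}
  L1 = {5}
  L2 = {1}
  L3 = {6}
4 never appears.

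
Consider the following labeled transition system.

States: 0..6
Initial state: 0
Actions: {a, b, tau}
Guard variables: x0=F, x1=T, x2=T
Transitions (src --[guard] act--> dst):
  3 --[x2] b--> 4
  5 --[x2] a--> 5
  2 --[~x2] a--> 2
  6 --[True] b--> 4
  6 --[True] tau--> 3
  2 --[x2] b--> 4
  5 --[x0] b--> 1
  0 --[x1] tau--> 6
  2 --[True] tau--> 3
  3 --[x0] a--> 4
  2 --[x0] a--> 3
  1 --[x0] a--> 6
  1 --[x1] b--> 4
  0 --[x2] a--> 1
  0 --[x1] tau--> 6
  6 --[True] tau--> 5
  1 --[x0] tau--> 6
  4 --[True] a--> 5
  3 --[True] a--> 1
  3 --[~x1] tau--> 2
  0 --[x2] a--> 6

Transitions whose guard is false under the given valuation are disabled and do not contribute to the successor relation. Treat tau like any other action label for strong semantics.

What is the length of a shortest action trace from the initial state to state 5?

Answer: 2

Trace:
Layered search for 5:
  depth 0: {0}
  depth 1: {1,6}
  depth 2: {3,4,5}
depth(5)=2, e.g. a·tau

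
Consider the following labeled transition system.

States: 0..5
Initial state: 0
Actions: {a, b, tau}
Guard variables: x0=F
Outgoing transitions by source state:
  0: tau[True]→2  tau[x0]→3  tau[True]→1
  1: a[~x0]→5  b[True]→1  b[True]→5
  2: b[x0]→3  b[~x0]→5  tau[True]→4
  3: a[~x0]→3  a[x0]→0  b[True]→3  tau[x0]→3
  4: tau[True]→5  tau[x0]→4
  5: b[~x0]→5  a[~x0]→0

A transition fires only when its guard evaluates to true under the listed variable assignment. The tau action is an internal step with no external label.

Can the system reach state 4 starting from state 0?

Answer: REACHABLE

Analysis:
12 transition(s) survive guard evaluation.
Layer 0: {0}
Layer 1: {1,2}  total {0,1,2}
Layer 2: {4,5}  total {0,1,2,4,5}
R = {0,1,2,4,5}
Path to 4: tau·tau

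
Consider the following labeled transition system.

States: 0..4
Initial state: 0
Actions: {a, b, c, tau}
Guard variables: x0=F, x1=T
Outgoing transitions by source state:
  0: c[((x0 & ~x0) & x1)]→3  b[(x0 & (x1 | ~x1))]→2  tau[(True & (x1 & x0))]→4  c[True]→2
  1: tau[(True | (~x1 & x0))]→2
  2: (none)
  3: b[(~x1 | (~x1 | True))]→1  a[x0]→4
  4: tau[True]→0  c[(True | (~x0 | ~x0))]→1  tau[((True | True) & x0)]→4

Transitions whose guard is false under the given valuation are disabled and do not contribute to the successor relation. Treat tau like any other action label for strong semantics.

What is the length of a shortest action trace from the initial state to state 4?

Answer: UNREACHABLE

Analysis:
Layered search for 4:
  depth 0: {0}
  depth 1: {2}
4 never appears.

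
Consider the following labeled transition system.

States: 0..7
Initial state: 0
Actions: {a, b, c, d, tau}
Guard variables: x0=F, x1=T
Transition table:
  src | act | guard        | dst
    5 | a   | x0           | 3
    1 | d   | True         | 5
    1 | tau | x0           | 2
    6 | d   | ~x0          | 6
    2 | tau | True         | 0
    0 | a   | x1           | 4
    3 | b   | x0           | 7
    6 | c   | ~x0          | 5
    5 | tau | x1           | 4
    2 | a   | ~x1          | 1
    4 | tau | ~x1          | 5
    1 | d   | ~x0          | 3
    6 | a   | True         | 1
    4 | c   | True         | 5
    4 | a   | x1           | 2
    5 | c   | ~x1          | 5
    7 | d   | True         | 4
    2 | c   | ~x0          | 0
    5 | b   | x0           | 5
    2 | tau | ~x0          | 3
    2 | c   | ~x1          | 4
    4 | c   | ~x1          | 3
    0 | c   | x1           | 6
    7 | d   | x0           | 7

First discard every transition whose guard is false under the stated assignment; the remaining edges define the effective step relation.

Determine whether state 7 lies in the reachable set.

After dropping false guards: 14 live edges.
Layer 0: {0}
Layer 1: {4,6}  now seen {0,4,6}
Layer 2: {1,2,5}  now seen {0,1,2,4,5,6}
Layer 3: {3}  now seen {0,1,2,3,4,5,6}
Reach set: {0,1,2,3,4,5,6}

Answer: UNREACHABLE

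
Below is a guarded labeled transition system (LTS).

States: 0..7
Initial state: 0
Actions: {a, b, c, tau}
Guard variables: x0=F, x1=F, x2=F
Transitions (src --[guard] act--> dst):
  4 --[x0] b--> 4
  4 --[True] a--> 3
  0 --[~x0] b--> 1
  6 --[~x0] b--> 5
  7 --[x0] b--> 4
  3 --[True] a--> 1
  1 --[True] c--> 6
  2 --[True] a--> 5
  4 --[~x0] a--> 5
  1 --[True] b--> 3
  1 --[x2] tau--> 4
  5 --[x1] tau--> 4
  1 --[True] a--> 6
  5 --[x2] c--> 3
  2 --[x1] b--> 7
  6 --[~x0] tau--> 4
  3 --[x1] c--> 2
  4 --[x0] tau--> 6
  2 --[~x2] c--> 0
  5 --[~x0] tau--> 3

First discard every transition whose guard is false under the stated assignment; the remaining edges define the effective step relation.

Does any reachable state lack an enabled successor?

Answer: DEADLOCK-FREE

Working:
Reachable = {0,1,3,4,5,6}
  0: b→1  [1 out]
  1: a→6  b→3  c→6  [3 out]
  3: a→1  [1 out]
  4: a→3  a→5  [2 out]
  5: tau→3  [1 out]
  6: b→5  tau→4  [2 out]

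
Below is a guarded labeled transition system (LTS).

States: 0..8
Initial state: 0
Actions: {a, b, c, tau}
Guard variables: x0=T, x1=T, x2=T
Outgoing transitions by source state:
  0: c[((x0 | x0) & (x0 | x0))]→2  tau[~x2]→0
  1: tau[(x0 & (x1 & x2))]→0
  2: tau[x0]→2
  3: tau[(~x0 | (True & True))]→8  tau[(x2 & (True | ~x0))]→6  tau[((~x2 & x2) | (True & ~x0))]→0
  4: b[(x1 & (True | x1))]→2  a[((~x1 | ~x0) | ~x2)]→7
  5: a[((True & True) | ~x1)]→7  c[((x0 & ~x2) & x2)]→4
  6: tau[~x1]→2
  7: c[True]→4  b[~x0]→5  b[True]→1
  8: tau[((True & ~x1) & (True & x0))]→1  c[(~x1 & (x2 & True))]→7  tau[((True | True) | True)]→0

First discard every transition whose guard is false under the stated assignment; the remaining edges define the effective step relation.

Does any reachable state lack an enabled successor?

R = {0,2}
  0: c→2  [1 exit(s)]
  2: tau→2  [1 exit(s)]

Answer: DEADLOCK-FREE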